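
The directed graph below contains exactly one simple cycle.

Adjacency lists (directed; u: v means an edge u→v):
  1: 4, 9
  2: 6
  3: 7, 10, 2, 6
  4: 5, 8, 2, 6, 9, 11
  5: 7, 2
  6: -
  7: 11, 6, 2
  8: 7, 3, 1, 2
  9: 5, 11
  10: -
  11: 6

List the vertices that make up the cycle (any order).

1, 4, 8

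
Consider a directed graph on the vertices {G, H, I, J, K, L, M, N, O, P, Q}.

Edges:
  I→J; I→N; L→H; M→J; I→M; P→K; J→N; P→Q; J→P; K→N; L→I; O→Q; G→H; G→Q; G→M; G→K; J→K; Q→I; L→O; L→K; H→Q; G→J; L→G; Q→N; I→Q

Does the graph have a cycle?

DFS with white/gray/black marking, starting from P:
P gray
  Q gray
    I gray
      I→Q: Q is gray → back edge
Back edge found, so a cycle exists: Q → I → Q.

Yes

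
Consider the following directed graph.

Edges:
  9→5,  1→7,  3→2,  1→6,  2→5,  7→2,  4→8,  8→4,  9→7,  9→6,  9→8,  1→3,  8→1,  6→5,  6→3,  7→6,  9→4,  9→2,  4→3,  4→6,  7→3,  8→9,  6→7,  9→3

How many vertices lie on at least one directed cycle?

5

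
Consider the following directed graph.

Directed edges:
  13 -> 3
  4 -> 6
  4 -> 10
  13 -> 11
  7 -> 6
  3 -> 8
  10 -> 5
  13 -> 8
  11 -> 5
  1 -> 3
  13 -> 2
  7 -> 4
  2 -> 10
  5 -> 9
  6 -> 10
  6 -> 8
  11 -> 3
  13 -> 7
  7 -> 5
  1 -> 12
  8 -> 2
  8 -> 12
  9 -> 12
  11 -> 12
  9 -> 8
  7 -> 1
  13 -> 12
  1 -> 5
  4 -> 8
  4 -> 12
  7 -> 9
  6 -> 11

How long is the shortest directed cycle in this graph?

5

For each vertex v, BFS finds the shortest path from v back to v.
The shortest such closed walk is 2 → 10 → 5 → 9 → 8 → 2, length 5.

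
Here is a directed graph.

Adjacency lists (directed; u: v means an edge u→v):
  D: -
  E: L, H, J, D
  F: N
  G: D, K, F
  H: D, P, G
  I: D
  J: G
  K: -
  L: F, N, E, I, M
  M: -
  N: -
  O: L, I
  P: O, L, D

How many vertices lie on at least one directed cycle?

5

A vertex is on a directed cycle iff it belongs to a strongly connected component of size ≥ 2 (or has a self-loop).
The vertices on cycles are {E, H, L, O, P} — 5 in total.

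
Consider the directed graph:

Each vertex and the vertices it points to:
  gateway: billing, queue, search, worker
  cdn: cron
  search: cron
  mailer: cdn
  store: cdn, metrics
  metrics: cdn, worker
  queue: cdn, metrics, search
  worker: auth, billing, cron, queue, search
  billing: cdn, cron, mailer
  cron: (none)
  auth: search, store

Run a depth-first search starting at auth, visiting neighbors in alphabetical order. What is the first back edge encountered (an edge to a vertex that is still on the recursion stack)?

worker->auth

DFS from auth (visiting neighbors in alphabetical order); mark gray on enter, black on exit:
auth gray
  search gray
    cron gray
    cron black
  search black
  store gray
    cdn gray
      cdn→cron: cron black — skip
    cdn black
    metrics gray
      metrics→cdn: cdn black — skip
      worker gray
        worker→auth: auth is gray → back edge
First back edge: worker → auth.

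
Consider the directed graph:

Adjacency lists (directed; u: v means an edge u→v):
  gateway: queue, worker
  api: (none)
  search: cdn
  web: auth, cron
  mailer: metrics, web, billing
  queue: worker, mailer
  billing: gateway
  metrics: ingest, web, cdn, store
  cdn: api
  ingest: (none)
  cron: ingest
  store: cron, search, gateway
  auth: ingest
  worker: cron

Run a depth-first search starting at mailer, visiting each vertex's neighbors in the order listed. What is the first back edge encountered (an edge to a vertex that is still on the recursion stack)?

queue->mailer

DFS from mailer (visiting each vertex's neighbors in the order listed); mark gray on enter, black on exit:
mailer gray
  metrics gray
    ingest gray
    ingest black
    web gray
      auth gray
        auth→ingest: ingest black — skip
      auth black
      cron gray
        cron→ingest: ingest black — skip
      cron black
    web black
    cdn gray
      api gray
      api black
    cdn black
    store gray
      store→cron: cron black — skip
      search gray
        search→cdn: cdn black — skip
      search black
      gateway gray
        queue gray
          worker gray
            worker→cron: cron black — skip
          worker black
          queue→mailer: mailer is gray → back edge
First back edge: queue → mailer.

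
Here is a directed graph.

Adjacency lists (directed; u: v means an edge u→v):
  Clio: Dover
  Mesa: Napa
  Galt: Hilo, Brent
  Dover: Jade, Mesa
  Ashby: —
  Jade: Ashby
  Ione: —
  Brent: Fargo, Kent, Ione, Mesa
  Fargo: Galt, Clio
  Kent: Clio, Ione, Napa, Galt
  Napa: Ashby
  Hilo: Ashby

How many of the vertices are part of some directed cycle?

4

A vertex is on a directed cycle iff it belongs to a strongly connected component of size ≥ 2 (or has a self-loop).
The vertices on cycles are {Galt, Kent, Brent, Fargo} — 4 in total.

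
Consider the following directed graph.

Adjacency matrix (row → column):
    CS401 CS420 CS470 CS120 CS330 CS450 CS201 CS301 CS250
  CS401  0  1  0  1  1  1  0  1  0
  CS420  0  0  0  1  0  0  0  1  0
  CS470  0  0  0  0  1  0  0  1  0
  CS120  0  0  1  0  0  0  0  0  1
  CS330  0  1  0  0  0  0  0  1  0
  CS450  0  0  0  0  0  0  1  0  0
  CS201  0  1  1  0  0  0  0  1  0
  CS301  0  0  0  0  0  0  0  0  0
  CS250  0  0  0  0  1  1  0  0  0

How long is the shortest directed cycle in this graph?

For each vertex v, BFS finds the shortest path from v back to v.
The shortest such closed walk is CS120 → CS470 → CS330 → CS420 → CS120, length 4.

4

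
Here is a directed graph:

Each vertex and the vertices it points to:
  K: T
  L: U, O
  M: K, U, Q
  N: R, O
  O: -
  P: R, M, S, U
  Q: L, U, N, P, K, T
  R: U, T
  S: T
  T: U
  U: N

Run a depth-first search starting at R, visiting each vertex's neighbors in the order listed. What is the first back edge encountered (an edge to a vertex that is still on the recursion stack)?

DFS from R (visiting each vertex's neighbors in the order listed); mark gray on enter, black on exit:
R gray
  U gray
    N gray
      N→R: R is gray → back edge
First back edge: N → R.

N->R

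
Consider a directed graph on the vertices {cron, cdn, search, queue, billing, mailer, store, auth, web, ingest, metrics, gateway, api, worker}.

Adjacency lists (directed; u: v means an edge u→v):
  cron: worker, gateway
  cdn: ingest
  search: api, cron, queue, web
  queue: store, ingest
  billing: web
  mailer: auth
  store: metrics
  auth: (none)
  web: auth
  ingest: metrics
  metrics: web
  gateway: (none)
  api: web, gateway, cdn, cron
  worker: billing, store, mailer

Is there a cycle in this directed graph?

No

DFS with white/gray/black marking, starting from store:
store gray
  metrics gray
    web gray
      auth gray
      auth black
    web black
  metrics black
store black
cron gray
  worker gray
    billing gray
      billing→web: web black — skip
    billing black
    worker→store: store black — skip
    mailer gray
      mailer→auth: auth black — skip
    mailer black
  worker black
  gateway gray
  gateway black
cron black
cdn gray
  ingest gray
    ingest→metrics: metrics black — skip
  ingest black
cdn black
search gray
  api gray
    api→web: web black — skip
    api→gateway: gateway black — skip
    api→cdn: cdn black — skip
    api→cron: cron black — skip
  api black
  search→cron: cron black — skip
  queue gray
    queue→store: store black — skip
    queue→ingest: ingest black — skip
  queue black
  search→web: web black — skip
search black
Every edge goes to a white or black vertex — no back edge, so the graph is acyclic.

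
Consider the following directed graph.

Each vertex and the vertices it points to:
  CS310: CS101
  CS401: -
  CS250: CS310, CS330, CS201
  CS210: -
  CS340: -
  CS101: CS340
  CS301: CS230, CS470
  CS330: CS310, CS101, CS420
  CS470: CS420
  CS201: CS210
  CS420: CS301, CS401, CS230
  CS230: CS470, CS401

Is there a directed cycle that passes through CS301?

CS301 is on a cycle iff CS301 can reach itself via ≥1 edge.
CS301 → CS470 → CS420 → CS301 — yes.

Yes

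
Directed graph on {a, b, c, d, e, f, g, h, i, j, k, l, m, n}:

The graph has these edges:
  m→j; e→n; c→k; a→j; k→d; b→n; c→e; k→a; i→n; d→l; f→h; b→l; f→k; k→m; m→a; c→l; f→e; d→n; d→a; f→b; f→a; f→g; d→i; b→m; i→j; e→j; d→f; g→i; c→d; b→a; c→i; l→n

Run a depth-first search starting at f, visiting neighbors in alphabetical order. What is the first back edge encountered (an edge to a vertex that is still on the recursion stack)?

d→f

DFS from f (visiting neighbors in alphabetical order); mark gray on enter, black on exit:
f gray
  a gray
    j gray
    j black
  a black
  b gray
    b→a: a black — skip
    l gray
      n gray
      n black
    l black
    m gray
      m→a: a black — skip
      m→j: j black — skip
    m black
    b→n: n black — skip
  b black
  e gray
    e→j: j black — skip
    e→n: n black — skip
  e black
  g gray
    i gray
      i→j: j black — skip
      i→n: n black — skip
    i black
  g black
  h gray
  h black
  k gray
    k→a: a black — skip
    d gray
      d→a: a black — skip
      d→f: f is gray → back edge
First back edge: d → f.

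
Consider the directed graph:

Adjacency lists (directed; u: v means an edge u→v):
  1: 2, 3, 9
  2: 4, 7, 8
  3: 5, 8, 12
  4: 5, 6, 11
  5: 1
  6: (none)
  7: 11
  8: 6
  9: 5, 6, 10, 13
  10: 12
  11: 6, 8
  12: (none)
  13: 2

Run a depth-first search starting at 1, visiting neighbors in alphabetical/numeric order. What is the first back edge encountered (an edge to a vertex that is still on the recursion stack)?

5->1

DFS from 1 (visiting neighbors in alphabetical/numeric order); mark gray on enter, black on exit:
1 gray
  2 gray
    4 gray
      5 gray
        5→1: 1 is gray → back edge
First back edge: 5 → 1.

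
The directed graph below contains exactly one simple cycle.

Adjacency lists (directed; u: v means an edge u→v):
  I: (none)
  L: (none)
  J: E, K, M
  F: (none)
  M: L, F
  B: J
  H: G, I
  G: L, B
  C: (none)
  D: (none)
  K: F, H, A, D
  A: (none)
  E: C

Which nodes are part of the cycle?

B, G, H, J, K

DFS with gray/black marking from J:
J gray
  E gray
    C gray
    C black
  E black
  K gray
    F gray
    F black
    H gray
      G gray
        L gray
        L black
        B gray
          B→J: J is gray → back edge
Back edge closes the cycle J → K → H → G → B → J; its vertices are {B, G, H, J, K}.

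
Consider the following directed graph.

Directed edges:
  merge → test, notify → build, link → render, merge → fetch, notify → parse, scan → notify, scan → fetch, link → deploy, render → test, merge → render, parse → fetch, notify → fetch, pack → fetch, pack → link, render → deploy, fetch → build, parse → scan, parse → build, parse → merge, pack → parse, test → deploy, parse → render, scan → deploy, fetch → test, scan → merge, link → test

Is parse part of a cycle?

parse is on a cycle iff parse can reach itself via ≥1 edge.
parse → scan → notify → parse — yes.

Yes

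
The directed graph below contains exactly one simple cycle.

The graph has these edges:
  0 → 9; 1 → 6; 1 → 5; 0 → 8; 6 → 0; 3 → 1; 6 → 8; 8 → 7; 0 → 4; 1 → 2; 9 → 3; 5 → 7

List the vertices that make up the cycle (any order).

0, 1, 3, 6, 9

DFS with gray/black marking from 3:
3 gray
  1 gray
    2 gray
    2 black
    6 gray
      8 gray
        7 gray
        7 black
      8 black
      0 gray
        9 gray
          9→3: 3 is gray → back edge
Back edge closes the cycle 3 → 1 → 6 → 0 → 9 → 3; its vertices are {0, 1, 3, 6, 9}.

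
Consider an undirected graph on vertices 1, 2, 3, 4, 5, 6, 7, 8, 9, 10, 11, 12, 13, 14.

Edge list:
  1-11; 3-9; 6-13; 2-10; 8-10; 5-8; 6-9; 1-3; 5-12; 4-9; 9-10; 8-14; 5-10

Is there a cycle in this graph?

DFS, tracking each vertex's parent; an edge to a visited non-parent vertex closes a cycle.
Start from 1:
visit 1 (parent –)
  visit 11 (parent 1)
    11–1: parent, skip
  visit 3 (parent 1)
    3–1: parent, skip
    visit 9 (parent 3)
      visit 6 (parent 9)
        visit 13 (parent 6)
          13–6: parent, skip
        6–9: parent, skip
      visit 10 (parent 9)
        10–9: parent, skip
        visit 5 (parent 10)
          visit 8 (parent 5)
            8–5: parent, skip
            8–10: 10 visited and ≠ parent → cycle
Cycle: 10 – 5 – 8 – 10.

Yes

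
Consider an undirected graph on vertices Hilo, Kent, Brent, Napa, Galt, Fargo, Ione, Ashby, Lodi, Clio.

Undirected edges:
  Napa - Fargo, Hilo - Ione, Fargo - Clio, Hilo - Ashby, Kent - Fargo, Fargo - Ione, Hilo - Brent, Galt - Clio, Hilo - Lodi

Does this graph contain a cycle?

No

DFS, tracking each vertex's parent; an edge to a visited non-parent vertex closes a cycle.
Start from Kent:
visit Kent (parent –)
  visit Fargo (parent Kent)
    visit Clio (parent Fargo)
      Clio–Fargo: parent, skip
      visit Galt (parent Clio)
        Galt–Clio: parent, skip
    Fargo–Kent: parent, skip
    visit Napa (parent Fargo)
      Napa–Fargo: parent, skip
    visit Ione (parent Fargo)
      visit Hilo (parent Ione)
        visit Lodi (parent Hilo)
          Lodi–Hilo: parent, skip
        Hilo–Ione: parent, skip
        visit Ashby (parent Hilo)
          Ashby–Hilo: parent, skip
        visit Brent (parent Hilo)
          Brent–Hilo: parent, skip
      Ione–Fargo: parent, skip
No non-parent visited neighbor found — the graph is a forest.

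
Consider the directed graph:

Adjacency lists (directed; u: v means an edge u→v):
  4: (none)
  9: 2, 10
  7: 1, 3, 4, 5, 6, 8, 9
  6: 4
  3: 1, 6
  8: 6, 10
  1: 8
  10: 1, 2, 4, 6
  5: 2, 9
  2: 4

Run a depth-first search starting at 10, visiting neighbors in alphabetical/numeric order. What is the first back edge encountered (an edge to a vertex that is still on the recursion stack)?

8->10

DFS from 10 (visiting neighbors in alphabetical/numeric order); mark gray on enter, black on exit:
10 gray
  1 gray
    8 gray
      6 gray
        4 gray
        4 black
      6 black
      8→10: 10 is gray → back edge
First back edge: 8 → 10.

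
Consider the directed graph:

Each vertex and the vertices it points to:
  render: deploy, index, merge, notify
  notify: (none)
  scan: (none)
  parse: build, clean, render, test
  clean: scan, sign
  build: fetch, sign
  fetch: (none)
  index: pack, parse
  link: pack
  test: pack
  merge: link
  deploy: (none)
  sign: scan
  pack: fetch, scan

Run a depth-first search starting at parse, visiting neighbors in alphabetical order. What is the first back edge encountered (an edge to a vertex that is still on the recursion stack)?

index→parse

DFS from parse (visiting neighbors in alphabetical order); mark gray on enter, black on exit:
parse gray
  build gray
    fetch gray
    fetch black
    sign gray
      scan gray
      scan black
    sign black
  build black
  clean gray
    clean→scan: scan black — skip
    clean→sign: sign black — skip
  clean black
  render gray
    deploy gray
    deploy black
    index gray
      pack gray
        pack→fetch: fetch black — skip
        pack→scan: scan black — skip
      pack black
      index→parse: parse is gray → back edge
First back edge: index → parse.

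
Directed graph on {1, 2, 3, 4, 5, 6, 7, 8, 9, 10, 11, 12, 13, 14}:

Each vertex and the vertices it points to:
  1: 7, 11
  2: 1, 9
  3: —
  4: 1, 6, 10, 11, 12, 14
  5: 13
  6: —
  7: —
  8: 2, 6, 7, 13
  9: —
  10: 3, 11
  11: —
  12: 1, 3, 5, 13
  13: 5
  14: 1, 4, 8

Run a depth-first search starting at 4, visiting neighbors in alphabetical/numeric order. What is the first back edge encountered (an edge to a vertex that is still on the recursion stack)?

13→5

DFS from 4 (visiting neighbors in alphabetical/numeric order); mark gray on enter, black on exit:
4 gray
  1 gray
    7 gray
    7 black
    11 gray
    11 black
  1 black
  6 gray
  6 black
  10 gray
    3 gray
    3 black
    10→11: 11 black — skip
  10 black
  4→11: 11 black — skip
  12 gray
    12→1: 1 black — skip
    12→3: 3 black — skip
    5 gray
      13 gray
        13→5: 5 is gray → back edge
First back edge: 13 → 5.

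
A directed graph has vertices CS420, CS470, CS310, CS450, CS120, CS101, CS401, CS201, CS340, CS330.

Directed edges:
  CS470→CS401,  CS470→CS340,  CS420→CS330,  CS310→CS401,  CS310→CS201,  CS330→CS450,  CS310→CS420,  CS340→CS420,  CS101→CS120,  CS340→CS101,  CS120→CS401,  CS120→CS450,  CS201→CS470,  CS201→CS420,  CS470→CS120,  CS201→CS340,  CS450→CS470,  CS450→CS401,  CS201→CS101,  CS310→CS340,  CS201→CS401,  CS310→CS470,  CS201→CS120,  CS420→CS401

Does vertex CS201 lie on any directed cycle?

No

CS201 lies on a cycle iff there is a path from CS201 back to itself.
Exploring from CS201, it never reaches itself; equivalently, its strongly connected component is a singleton.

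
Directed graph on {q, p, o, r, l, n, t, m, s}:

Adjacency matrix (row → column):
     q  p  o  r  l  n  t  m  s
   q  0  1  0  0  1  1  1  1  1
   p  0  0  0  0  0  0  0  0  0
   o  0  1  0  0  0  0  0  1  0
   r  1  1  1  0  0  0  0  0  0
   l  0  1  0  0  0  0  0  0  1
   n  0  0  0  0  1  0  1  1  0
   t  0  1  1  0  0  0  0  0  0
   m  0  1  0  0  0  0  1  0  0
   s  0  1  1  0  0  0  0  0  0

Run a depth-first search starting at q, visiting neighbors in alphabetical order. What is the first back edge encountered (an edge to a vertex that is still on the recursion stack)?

t→o

DFS from q (visiting neighbors in alphabetical order); mark gray on enter, black on exit:
q gray
  l gray
    p gray
    p black
    s gray
      o gray
        m gray
          m→p: p black — skip
          t gray
            t→o: o is gray → back edge
First back edge: t → o.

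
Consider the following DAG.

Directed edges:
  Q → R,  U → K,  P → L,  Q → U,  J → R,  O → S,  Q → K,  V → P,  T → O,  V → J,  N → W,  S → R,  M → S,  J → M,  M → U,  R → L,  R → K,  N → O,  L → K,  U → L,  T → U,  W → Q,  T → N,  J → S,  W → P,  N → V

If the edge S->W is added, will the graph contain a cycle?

Adding S→W creates a cycle iff W can already reach S.
Explore from W: no path reaches S. The graph stays acyclic.

No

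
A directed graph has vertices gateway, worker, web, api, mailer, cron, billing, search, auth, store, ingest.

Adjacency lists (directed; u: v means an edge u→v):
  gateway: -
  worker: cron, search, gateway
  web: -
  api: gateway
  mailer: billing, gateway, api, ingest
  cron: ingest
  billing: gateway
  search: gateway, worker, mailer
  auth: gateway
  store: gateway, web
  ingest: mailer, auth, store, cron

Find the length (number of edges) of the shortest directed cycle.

For each vertex v, BFS finds the shortest path from v back to v.
The shortest such closed walk is worker → search → worker, length 2.

2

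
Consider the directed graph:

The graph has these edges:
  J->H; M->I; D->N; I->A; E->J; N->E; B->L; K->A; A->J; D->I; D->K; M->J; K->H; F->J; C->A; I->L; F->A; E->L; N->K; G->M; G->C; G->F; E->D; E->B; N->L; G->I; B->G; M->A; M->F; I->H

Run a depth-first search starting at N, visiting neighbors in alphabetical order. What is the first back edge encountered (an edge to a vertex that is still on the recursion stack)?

D→N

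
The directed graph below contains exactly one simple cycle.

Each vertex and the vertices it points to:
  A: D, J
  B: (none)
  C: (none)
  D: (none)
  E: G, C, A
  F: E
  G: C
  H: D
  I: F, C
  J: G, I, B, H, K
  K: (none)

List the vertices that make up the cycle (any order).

A, E, F, I, J

DFS with gray/black marking from J:
J gray
  G gray
    C gray
    C black
  G black
  I gray
    F gray
      E gray
        E→G: G black — skip
        E→C: C black — skip
        A gray
          D gray
          D black
          A→J: J is gray → back edge
Back edge closes the cycle J → I → F → E → A → J; its vertices are {A, E, F, I, J}.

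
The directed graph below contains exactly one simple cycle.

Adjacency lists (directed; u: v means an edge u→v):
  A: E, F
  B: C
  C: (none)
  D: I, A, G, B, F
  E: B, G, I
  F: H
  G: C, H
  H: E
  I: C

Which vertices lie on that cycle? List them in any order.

E, G, H

DFS with gray/black marking from G:
G gray
  C gray
  C black
  H gray
    E gray
      B gray
        B→C: C black — skip
      B black
      E→G: G is gray → back edge
Back edge closes the cycle G → H → E → G; its vertices are {E, G, H}.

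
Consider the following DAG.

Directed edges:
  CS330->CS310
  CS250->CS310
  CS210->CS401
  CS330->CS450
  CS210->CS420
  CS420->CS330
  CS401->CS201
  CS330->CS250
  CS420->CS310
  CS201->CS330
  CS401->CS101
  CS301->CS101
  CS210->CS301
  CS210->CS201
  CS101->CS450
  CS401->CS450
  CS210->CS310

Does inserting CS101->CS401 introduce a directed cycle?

Yes

Adding CS101→CS401 creates a cycle iff CS401 can already reach CS101.
Path from CS401: CS401 → CS101.
So CS401 → … → CS101 → CS401 is a cycle.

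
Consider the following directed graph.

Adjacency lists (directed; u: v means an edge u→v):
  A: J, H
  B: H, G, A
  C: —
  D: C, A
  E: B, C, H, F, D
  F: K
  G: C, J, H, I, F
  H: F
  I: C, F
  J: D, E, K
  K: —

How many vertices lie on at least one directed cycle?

6

A vertex is on a directed cycle iff it belongs to a strongly connected component of size ≥ 2 (or has a self-loop).
The vertices on cycles are {A, B, D, E, G, J} — 6 in total.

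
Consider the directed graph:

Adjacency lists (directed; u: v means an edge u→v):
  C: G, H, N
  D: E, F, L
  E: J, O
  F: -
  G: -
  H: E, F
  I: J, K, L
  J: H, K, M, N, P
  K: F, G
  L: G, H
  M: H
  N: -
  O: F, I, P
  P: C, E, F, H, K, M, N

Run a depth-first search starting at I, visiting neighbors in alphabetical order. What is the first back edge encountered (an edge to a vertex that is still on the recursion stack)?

E->J

DFS from I (visiting neighbors in alphabetical order); mark gray on enter, black on exit:
I gray
  J gray
    H gray
      E gray
        E→J: J is gray → back edge
First back edge: E → J.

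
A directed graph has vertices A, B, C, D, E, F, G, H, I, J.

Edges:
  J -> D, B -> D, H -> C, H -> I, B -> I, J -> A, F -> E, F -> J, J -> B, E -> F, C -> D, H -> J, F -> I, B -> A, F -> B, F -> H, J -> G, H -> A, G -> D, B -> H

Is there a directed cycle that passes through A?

No

A lies on a cycle iff there is a path from A back to itself.
Exploring from A, it never reaches itself; equivalently, its strongly connected component is a singleton.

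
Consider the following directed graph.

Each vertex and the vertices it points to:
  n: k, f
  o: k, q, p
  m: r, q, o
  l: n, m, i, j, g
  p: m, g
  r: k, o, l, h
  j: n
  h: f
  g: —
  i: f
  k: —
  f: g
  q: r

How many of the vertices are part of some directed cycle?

6

A vertex is on a directed cycle iff it belongs to a strongly connected component of size ≥ 2 (or has a self-loop).
The vertices on cycles are {l, m, o, p, q, r} — 6 in total.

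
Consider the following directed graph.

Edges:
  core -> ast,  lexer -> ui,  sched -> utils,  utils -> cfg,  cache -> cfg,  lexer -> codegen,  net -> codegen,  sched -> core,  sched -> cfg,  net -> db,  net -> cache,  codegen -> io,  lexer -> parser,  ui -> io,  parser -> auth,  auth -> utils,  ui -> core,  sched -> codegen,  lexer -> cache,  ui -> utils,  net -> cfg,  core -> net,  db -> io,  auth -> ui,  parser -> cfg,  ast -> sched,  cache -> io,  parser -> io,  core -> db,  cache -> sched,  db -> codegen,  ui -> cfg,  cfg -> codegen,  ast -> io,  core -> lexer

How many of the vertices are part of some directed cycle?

A vertex is on a directed cycle iff it belongs to a strongly connected component of size ≥ 2 (or has a self-loop).
The vertices on cycles are {ui, ast, net, auth, core, cache, lexer, sched, parser} — 9 in total.

9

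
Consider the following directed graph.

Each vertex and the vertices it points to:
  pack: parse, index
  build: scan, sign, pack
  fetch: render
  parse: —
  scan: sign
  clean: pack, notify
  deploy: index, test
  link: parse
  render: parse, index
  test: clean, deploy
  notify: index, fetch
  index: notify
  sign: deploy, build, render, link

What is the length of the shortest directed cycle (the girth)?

2

For each vertex v, BFS finds the shortest path from v back to v.
The shortest such closed walk is sign → build → sign, length 2.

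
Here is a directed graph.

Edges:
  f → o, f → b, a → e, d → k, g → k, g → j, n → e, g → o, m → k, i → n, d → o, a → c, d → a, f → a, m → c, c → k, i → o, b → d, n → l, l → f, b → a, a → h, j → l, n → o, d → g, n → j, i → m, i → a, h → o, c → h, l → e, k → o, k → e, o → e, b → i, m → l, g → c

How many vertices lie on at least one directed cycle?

A vertex is on a directed cycle iff it belongs to a strongly connected component of size ≥ 2 (or has a self-loop).
The vertices on cycles are {b, d, f, g, i, j, l, m, n} — 9 in total.

9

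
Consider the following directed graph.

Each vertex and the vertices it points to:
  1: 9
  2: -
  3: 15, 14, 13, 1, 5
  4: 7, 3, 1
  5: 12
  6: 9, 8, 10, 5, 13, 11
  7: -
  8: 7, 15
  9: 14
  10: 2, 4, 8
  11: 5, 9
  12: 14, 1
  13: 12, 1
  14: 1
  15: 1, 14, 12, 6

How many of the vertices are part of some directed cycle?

9

A vertex is on a directed cycle iff it belongs to a strongly connected component of size ≥ 2 (or has a self-loop).
The vertices on cycles are {1, 3, 4, 6, 8, 9, 10, 14, 15} — 9 in total.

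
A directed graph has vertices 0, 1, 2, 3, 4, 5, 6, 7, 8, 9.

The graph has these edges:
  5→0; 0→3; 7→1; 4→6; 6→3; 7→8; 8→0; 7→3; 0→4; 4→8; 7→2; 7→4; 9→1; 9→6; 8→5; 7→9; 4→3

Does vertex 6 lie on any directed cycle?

6 lies on a cycle iff there is a path from 6 back to itself.
Exploring from 6, it never reaches itself; equivalently, its strongly connected component is a singleton.

No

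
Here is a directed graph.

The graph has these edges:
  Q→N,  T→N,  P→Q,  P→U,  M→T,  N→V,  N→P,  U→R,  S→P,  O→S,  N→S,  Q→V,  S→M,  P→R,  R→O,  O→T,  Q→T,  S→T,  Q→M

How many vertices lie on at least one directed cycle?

A vertex is on a directed cycle iff it belongs to a strongly connected component of size ≥ 2 (or has a self-loop).
The vertices on cycles are {M, N, O, P, Q, R, S, T, U} — 9 in total.

9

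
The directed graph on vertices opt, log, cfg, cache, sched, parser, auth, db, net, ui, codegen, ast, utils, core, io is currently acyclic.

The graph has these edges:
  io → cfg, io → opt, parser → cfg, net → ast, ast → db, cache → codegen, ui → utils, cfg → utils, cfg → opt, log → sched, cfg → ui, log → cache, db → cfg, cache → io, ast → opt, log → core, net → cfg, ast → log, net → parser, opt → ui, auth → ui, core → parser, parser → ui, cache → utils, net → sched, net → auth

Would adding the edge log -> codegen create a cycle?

Adding log→codegen creates a cycle iff codegen can already reach log.
Explore from codegen: no path reaches log. The graph stays acyclic.

No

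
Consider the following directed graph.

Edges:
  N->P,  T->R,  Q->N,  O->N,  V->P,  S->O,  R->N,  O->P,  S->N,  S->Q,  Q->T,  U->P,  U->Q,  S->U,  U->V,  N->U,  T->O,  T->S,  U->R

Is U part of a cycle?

Yes

U is on a cycle iff U can reach itself via ≥1 edge.
U → Q → N → U — yes.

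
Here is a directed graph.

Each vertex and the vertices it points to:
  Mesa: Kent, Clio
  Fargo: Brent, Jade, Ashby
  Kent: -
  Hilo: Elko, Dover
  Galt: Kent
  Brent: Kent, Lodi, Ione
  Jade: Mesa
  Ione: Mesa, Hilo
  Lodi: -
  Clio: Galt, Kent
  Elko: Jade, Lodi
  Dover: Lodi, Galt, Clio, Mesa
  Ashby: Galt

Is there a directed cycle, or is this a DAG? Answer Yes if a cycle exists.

DFS with white/gray/black marking, starting from Brent:
Brent gray
  Kent gray
  Kent black
  Lodi gray
  Lodi black
  Ione gray
    Mesa gray
      Mesa→Kent: Kent black — skip
      Clio gray
        Galt gray
          Galt→Kent: Kent black — skip
        Galt black
        Clio→Kent: Kent black — skip
      Clio black
    Mesa black
    Hilo gray
      Elko gray
        Jade gray
          Jade→Mesa: Mesa black — skip
        Jade black
        Elko→Lodi: Lodi black — skip
      Elko black
      Dover gray
        Dover→Lodi: Lodi black — skip
        Dover→Galt: Galt black — skip
        Dover→Clio: Clio black — skip
        Dover→Mesa: Mesa black — skip
      Dover black
    Hilo black
  Ione black
Brent black
Fargo gray
  Fargo→Brent: Brent black — skip
  Fargo→Jade: Jade black — skip
  Ashby gray
    Ashby→Galt: Galt black — skip
  Ashby black
Fargo black
Every edge goes to a white or black vertex — no back edge, so the graph is acyclic.

No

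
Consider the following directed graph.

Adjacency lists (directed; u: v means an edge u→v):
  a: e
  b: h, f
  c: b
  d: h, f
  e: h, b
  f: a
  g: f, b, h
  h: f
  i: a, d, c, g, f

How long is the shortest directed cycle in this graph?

For each vertex v, BFS finds the shortest path from v back to v.
The shortest such closed walk is a → e → h → f → a, length 4.

4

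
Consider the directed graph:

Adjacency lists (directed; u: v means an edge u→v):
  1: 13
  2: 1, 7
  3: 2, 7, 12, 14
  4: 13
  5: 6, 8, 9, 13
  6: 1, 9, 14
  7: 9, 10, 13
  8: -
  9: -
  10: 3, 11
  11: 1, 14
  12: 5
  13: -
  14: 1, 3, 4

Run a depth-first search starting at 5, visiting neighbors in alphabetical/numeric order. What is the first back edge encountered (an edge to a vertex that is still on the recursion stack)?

10→3

DFS from 5 (visiting neighbors in alphabetical/numeric order); mark gray on enter, black on exit:
5 gray
  6 gray
    1 gray
      13 gray
      13 black
    1 black
    9 gray
    9 black
    14 gray
      14→1: 1 black — skip
      3 gray
        2 gray
          2→1: 1 black — skip
          7 gray
            7→9: 9 black — skip
            10 gray
              10→3: 3 is gray → back edge
First back edge: 10 → 3.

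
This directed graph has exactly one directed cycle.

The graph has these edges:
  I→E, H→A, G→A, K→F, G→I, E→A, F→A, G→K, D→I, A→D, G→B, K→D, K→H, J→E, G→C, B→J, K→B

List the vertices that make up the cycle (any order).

A, D, E, I

DFS with gray/black marking from I:
I gray
  E gray
    A gray
      D gray
        D→I: I is gray → back edge
Back edge closes the cycle I → E → A → D → I; its vertices are {A, D, E, I}.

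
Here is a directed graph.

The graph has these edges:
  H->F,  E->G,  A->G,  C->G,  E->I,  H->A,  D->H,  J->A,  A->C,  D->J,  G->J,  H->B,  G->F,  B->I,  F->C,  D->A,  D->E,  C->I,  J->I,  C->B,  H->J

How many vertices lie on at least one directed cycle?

5

A vertex is on a directed cycle iff it belongs to a strongly connected component of size ≥ 2 (or has a self-loop).
The vertices on cycles are {A, C, F, G, J} — 5 in total.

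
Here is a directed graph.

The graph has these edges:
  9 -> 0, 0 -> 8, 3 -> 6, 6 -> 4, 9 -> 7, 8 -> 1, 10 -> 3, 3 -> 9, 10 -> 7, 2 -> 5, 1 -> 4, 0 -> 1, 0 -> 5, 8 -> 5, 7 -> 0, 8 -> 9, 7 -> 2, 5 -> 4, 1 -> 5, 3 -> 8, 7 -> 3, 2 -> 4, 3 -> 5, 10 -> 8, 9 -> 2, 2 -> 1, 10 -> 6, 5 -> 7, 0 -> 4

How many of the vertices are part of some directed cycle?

8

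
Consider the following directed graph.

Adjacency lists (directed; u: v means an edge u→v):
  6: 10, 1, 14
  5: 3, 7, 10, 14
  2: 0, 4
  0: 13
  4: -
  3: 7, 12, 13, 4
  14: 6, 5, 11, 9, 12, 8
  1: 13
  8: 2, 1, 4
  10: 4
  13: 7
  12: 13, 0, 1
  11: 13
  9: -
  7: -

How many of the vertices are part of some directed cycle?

3

A vertex is on a directed cycle iff it belongs to a strongly connected component of size ≥ 2 (or has a self-loop).
The vertices on cycles are {5, 6, 14} — 3 in total.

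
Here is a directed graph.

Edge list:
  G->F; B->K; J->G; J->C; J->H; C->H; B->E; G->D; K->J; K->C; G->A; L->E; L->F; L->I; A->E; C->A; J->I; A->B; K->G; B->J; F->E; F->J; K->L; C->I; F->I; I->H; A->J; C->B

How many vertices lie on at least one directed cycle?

8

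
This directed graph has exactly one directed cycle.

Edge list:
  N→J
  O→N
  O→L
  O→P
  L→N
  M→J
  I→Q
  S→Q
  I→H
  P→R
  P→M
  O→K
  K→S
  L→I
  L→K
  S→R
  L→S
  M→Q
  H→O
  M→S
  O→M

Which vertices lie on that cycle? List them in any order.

H, I, L, O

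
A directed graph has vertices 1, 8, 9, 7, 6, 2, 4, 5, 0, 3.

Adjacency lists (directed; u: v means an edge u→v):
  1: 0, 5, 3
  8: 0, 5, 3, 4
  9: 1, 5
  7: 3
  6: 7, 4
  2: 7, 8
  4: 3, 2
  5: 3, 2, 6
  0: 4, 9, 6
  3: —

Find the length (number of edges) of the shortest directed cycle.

For each vertex v, BFS finds the shortest path from v back to v.
The shortest such closed walk is 8 → 5 → 2 → 8, length 3.

3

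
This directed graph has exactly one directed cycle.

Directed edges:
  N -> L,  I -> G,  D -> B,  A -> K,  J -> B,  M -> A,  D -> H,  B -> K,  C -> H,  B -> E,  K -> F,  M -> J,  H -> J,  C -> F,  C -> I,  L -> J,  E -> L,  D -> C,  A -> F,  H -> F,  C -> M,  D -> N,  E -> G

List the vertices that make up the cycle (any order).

DFS with gray/black marking from B:
B gray
  E gray
    G gray
    G black
    L gray
      J gray
        J→B: B is gray → back edge
Back edge closes the cycle B → E → L → J → B; its vertices are {B, E, J, L}.

B, E, J, L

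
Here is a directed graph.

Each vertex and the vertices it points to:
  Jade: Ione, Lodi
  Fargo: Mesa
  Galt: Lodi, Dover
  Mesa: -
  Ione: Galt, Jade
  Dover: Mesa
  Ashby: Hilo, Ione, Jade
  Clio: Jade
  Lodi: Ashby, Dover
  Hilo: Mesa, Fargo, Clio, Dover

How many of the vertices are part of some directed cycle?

A vertex is on a directed cycle iff it belongs to a strongly connected component of size ≥ 2 (or has a self-loop).
The vertices on cycles are {Clio, Galt, Hilo, Ione, Jade, Lodi, Ashby} — 7 in total.

7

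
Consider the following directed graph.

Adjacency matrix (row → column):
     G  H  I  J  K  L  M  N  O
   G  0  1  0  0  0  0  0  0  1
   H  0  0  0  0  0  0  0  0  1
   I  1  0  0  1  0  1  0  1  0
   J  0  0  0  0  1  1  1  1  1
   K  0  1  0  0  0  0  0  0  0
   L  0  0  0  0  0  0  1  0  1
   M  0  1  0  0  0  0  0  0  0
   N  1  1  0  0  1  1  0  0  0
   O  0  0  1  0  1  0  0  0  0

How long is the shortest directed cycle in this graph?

For each vertex v, BFS finds the shortest path from v back to v.
The shortest such closed walk is I → G → O → I, length 3.

3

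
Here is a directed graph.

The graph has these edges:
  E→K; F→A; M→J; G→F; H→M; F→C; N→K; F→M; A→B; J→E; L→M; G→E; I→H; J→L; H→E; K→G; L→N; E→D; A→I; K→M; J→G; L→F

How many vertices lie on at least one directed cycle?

11

A vertex is on a directed cycle iff it belongs to a strongly connected component of size ≥ 2 (or has a self-loop).
The vertices on cycles are {A, E, F, G, H, I, J, K, L, M, N} — 11 in total.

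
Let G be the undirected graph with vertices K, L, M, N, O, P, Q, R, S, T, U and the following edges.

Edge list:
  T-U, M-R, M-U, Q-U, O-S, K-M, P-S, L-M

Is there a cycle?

No

DFS, tracking each vertex's parent; an edge to a visited non-parent vertex closes a cycle.
Start from N:
visit N (parent –)
visit K (parent –)
  visit M (parent K)
    M–K: parent, skip
    visit U (parent M)
      visit T (parent U)
        T–U: parent, skip
      visit Q (parent U)
        Q–U: parent, skip
      U–M: parent, skip
    visit R (parent M)
      R–M: parent, skip
    visit L (parent M)
      L–M: parent, skip
visit O (parent –)
  visit S (parent O)
    visit P (parent S)
      P–S: parent, skip
    S–O: parent, skip
No non-parent visited neighbor found — the graph is a forest.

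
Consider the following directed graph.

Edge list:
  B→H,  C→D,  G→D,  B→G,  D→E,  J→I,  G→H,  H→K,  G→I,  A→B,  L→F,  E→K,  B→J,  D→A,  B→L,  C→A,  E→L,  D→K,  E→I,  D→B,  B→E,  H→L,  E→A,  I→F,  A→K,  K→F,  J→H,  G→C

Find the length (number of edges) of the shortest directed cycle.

3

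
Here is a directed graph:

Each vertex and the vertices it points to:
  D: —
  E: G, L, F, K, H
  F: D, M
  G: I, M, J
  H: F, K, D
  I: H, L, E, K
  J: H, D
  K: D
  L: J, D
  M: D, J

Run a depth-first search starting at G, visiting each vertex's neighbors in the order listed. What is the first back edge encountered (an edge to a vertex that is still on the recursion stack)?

J→H

DFS from G (visiting each vertex's neighbors in the order listed); mark gray on enter, black on exit:
G gray
  I gray
    H gray
      F gray
        D gray
        D black
        M gray
          M→D: D black — skip
          J gray
            J→H: H is gray → back edge
First back edge: J → H.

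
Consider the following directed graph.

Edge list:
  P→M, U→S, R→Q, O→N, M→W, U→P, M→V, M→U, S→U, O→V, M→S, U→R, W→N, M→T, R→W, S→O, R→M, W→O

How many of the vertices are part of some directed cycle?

A vertex is on a directed cycle iff it belongs to a strongly connected component of size ≥ 2 (or has a self-loop).
The vertices on cycles are {M, P, R, S, U} — 5 in total.

5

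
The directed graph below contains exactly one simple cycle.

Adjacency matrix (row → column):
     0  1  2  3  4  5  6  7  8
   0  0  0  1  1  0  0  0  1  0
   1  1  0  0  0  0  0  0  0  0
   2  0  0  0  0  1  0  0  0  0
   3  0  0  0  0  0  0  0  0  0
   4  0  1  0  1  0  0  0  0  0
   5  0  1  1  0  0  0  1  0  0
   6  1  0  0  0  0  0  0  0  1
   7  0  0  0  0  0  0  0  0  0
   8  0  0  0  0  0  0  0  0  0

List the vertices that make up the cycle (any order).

0, 1, 2, 4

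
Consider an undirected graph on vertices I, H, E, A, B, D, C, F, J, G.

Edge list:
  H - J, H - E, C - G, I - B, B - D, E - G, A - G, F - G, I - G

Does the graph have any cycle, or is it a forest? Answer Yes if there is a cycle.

No

DFS, tracking each vertex's parent; an edge to a visited non-parent vertex closes a cycle.
Start from C:
visit C (parent –)
  visit G (parent C)
    visit F (parent G)
      F–G: parent, skip
    visit E (parent G)
      visit H (parent E)
        visit J (parent H)
          J–H: parent, skip
        H–E: parent, skip
      E–G: parent, skip
    visit I (parent G)
      I–G: parent, skip
      visit B (parent I)
        visit D (parent B)
          D–B: parent, skip
        B–I: parent, skip
    visit A (parent G)
      A–G: parent, skip
    G–C: parent, skip
No non-parent visited neighbor found — the graph is a forest.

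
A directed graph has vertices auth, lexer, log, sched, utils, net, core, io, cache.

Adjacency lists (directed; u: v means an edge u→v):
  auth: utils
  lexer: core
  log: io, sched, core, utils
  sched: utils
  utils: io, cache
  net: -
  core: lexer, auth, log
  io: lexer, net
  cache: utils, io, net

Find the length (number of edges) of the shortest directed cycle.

For each vertex v, BFS finds the shortest path from v back to v.
The shortest such closed walk is core → lexer → core, length 2.

2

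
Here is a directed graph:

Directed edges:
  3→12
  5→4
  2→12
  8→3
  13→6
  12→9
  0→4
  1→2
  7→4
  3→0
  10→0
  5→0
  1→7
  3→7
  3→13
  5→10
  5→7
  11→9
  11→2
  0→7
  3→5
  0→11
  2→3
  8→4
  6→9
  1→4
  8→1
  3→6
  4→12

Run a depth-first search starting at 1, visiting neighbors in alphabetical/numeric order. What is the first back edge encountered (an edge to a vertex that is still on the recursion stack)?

11→2

DFS from 1 (visiting neighbors in alphabetical/numeric order); mark gray on enter, black on exit:
1 gray
  2 gray
    3 gray
      0 gray
        4 gray
          12 gray
            9 gray
            9 black
          12 black
        4 black
        7 gray
          7→4: 4 black — skip
        7 black
        11 gray
          11→2: 2 is gray → back edge
First back edge: 11 → 2.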